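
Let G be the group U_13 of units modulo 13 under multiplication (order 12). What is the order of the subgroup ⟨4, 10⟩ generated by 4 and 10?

|⟨4⟩| = 6 and |⟨10⟩| = 6, so |H| is a multiple of lcm(6, 6) = 6 and divides |G| = 12.
Closing under the operation: H = {1, 3, 4, 9, 10, 12}, so |H| = 6.

6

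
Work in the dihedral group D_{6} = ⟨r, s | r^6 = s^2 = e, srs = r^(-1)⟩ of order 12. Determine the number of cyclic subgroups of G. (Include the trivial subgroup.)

A cyclic subgroup of order d is generated by each of its φ(d) elements of order d, so the cyclic subgroups of order d number (#elements of order d)/φ(d).
Cyclic subgroups by order — order 1: 1; order 2: 7; order 3: 1; order 6: 1.
Total: 10.

10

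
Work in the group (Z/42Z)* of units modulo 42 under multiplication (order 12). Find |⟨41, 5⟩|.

6

|⟨41⟩| = 2 and |⟨5⟩| = 6, so |H| is a multiple of lcm(2, 6) = 6 and divides |G| = 12.
Closing under the operation: H = {1, 5, 17, 25, 37, 41}, so |H| = 6.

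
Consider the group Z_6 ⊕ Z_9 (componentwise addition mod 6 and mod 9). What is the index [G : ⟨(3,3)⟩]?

9

|⟨(3,3)⟩| = 6 and |G| = 54.
By Lagrange, [G : H] = |G|/|H| = 54/6 = 9.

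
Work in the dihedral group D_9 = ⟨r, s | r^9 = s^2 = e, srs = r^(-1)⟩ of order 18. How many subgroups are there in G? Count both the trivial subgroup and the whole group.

16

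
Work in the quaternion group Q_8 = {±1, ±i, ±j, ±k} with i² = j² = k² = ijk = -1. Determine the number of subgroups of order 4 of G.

|G| = 8 and 4 | 8, so subgroups of order 4 are possible by Lagrange.
The subgroups of order 4 are: {1, -1, i, -i}; {1, -1, j, -j}; {1, -1, k, -k}.
So G has 3 subgroups of order 4.

3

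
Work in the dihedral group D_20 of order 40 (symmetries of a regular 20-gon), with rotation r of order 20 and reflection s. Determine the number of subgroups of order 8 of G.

5

|G| = 40 and 8 | 40, so subgroups of order 8 are possible by Lagrange.
The subgroups of order 8 are: {e, r^5, r^10, r^15, s, r^5s, r^10s, r^15s}; {e, r^5, r^10, r^15, rs, r^6s, r^11s, r^16s}; {e, r^5, r^10, r^15, r^2s, r^7s, r^12s, r^17s}; {e, r^5, r^10, r^15, r^3s, r^8s, r^13s, r^18s}; … (5 in all).
So G has 5 subgroups of order 8.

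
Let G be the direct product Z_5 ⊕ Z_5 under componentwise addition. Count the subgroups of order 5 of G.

6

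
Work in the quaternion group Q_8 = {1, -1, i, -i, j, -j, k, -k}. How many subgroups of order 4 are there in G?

3

|G| = 8 and 4 | 8, so subgroups of order 4 are possible by Lagrange.
The subgroups of order 4 are: {1, -1, i, -i}; {1, -1, j, -j}; {1, -1, k, -k}.
So G has 3 subgroups of order 4.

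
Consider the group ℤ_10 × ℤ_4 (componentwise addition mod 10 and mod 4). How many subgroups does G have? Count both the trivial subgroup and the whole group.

|G| = 40, so by Lagrange every subgroup order divides 40. Divisors: 1, 2, 4, 5, 8, 10, 20, 40.
Subgroups by order — order 1: 1; order 2: 3; order 4: 3; order 5: 1; order 8: 1; order 10: 3; order 20: 3; order 40: 1.
Total: 1 + 3 + 3 + 1 + 1 + 3 + 3 + 1 = 16.

16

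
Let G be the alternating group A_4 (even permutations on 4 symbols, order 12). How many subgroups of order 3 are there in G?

4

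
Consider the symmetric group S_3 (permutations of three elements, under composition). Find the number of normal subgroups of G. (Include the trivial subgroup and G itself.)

3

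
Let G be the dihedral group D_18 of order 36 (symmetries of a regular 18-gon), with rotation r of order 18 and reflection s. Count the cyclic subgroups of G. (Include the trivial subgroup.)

A cyclic subgroup of order d is generated by each of its φ(d) elements of order d, so the cyclic subgroups of order d number (#elements of order d)/φ(d).
Cyclic subgroups by order — order 1: 1; order 2: 19; order 3: 1; order 6: 1; order 9: 1; order 18: 1.
Total: 24.

24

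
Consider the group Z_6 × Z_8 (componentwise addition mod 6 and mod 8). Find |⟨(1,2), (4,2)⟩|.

24

|⟨(1,2)⟩| = 12 and |⟨(4,2)⟩| = 12, so |H| is a multiple of lcm(12, 12) = 12 and divides |G| = 48.
Closing under the operation: H = {(0,0), (0,2), (0,4), (0,6), (1,0), (1,2), (1,4), (1,6), (2,0), (2,2), (2,4), (2,6), (3,0), (3,2), (3,4), (3,6), (4,0), (4,2), (4,4), (4,6), (5,0), (5,2), (5,4), (5,6)}, so |H| = 24.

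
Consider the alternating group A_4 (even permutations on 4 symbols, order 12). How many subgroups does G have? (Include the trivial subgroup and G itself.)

|G| = 12, so by Lagrange every subgroup order divides 12. Divisors: 1, 2, 3, 4, 6, 12.
Subgroups by order — order 1: 1; order 2: 3; order 3: 4; order 4: 1; order 6: 0; order 12: 1.
Total: 1 + 3 + 4 + 1 + 0 + 1 = 10.

10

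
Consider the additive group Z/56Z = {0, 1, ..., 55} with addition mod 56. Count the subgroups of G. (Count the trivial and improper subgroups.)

8

A cyclic group of order 56 has exactly one subgroup for each divisor of 56.
Divisors of 56: 1, 2, 4, 7, 8, 14, 28, 56.
So Z/56Z has 8 subgroups.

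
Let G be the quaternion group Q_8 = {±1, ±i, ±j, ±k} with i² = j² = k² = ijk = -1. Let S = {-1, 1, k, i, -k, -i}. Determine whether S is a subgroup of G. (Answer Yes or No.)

|S| = 6 does not divide |G| = 8, so by Lagrange S is not a subgroup.

No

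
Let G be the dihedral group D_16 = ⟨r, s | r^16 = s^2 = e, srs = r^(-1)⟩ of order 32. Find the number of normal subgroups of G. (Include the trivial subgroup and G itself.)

8

G has 36 subgroups. Checking conjugation-invariance by order — order 1: 1/1 normal; order 2: 1/17 normal; order 4: 1/9 normal; order 8: 1/5 normal; order 16: 3/3 normal; order 32: 1/1 normal.
Total normal subgroups: 8.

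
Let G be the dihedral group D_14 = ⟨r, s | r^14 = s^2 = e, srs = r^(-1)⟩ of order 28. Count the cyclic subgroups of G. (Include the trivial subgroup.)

Each element a generates a cyclic subgroup ⟨a⟩; distinct elements may generate the same one (a cyclic group of order d has φ(d) generators).
Cyclic subgroups by order — order 1: 1; order 2: 15; order 7: 1; order 14: 1.
Total: 18.

18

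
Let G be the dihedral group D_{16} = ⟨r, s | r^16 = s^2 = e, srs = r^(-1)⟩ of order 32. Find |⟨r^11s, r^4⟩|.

8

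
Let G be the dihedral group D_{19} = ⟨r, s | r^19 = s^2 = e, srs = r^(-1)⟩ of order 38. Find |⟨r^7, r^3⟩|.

|⟨r^7⟩| = 19 and |⟨r^3⟩| = 19, so |H| is a multiple of lcm(19, 19) = 19 and divides |G| = 38.
Closing under the operation: H = {e, r, r^2, r^3, r^4, r^5, r^6, r^7, r^8, r^9, r^10, r^11, r^12, r^13, r^14, r^15, r^16, r^17, r^18}, so |H| = 19.

19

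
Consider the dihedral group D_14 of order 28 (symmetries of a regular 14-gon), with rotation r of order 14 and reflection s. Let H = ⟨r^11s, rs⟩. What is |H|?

|⟨r^11s⟩| = 2 and |⟨rs⟩| = 2, so |H| is a multiple of lcm(2, 2) = 2 and divides |G| = 28.
Closing under the operation: H = {e, r^2, r^4, r^6, r^8, r^10, r^12, rs, r^3s, r^5s, r^7s, r^9s, r^11s, r^13s}, so |H| = 14.

14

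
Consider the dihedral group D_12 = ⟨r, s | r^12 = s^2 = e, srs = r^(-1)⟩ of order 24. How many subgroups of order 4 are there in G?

|G| = 24 and 4 | 24, so subgroups of order 4 are possible by Lagrange.
The subgroups of order 4 are: {e, r^6, r^4s, r^10s}; {e, r^6, r^5s, r^11s}; {e, r^6, r^2s, r^8s}; {e, r^3, r^6, r^9}; … (7 in all).
So G has 7 subgroups of order 4.

7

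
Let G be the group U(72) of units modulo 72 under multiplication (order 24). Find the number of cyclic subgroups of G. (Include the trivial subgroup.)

16

A cyclic subgroup of order d is generated by each of its φ(d) elements of order d, so the cyclic subgroups of order d number (#elements of order d)/φ(d).
Cyclic subgroups by order — order 1: 1; order 2: 7; order 3: 1; order 6: 7.
Total: 16.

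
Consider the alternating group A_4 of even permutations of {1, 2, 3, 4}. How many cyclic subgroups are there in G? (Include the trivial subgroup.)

8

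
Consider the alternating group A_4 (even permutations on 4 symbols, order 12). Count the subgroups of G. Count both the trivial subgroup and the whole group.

|G| = 12, so by Lagrange every subgroup order divides 12. Divisors: 1, 2, 3, 4, 6, 12.
Subgroups by order — order 1: 1; order 2: 3; order 3: 4; order 4: 1; order 6: 0; order 12: 1.
Total: 1 + 3 + 4 + 1 + 0 + 1 = 10.

10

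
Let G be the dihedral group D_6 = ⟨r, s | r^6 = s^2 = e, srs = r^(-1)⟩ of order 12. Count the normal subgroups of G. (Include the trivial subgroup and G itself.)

7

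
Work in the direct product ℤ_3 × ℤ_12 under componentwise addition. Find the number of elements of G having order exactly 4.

An element (a,b) has order lcm(ord(a), ord(b)); count pairs with lcm equal to 4.
Enumerating gives 2 such elements.

2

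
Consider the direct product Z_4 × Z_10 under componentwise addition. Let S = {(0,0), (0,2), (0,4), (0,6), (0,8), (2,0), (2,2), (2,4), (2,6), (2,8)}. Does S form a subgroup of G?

Yes

|S| = 10 divides |G| = 40, consistent with Lagrange.
S contains the identity, every element's inverse is in S, and S is closed under +: it is a subgroup.
In fact S = ⟨(2,4)⟩.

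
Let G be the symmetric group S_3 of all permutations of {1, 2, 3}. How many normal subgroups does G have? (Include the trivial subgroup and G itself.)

G has 6 subgroups. Checking conjugation-invariance by order — order 1: 1/1 normal; order 2: 0/3 normal; order 3: 1/1 normal; order 6: 1/1 normal.
Total normal subgroups: 3.

3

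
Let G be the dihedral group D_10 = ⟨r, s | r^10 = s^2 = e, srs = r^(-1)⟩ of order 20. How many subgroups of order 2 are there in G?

|G| = 20 and 2 | 20, so subgroups of order 2 are possible by Lagrange.
The subgroups of order 2 are: {e, r^2s}; {e, r^3s}; {e, r^4s}; {e, r^5}; … (11 in all).
So G has 11 subgroups of order 2.

11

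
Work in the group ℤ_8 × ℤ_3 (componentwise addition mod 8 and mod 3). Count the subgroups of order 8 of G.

1

|G| = 24 and 8 | 24, so subgroups of order 8 are possible by Lagrange.
The subgroups of order 8 are: {(0,0), (1,0), (2,0), (3,0), (4,0), (5,0), (6,0), (7,0)}.
So G has 1 subgroup of order 8.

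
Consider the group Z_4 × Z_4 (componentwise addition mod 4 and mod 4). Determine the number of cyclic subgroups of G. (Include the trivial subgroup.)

10

Group the elements of G by the cyclic subgroup they generate; each cyclic subgroup of order d accounts for φ(d) elements.
Cyclic subgroups by order — order 1: 1; order 2: 3; order 4: 6.
Total: 10.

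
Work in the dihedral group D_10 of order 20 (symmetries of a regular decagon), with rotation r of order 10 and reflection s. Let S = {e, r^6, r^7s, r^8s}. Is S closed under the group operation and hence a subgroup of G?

r^6 ∈ S but its inverse r^4 ∉ S, so S is not a subgroup.

No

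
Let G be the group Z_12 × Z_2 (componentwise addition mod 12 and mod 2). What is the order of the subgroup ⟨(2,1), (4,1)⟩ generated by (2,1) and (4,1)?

12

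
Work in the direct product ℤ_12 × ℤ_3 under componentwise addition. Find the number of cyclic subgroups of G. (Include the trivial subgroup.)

A cyclic subgroup of order d is generated by each of its φ(d) elements of order d, so the cyclic subgroups of order d number (#elements of order d)/φ(d).
Cyclic subgroups by order — order 1: 1; order 2: 1; order 3: 4; order 4: 1; order 6: 4; order 12: 4.
Total: 15.

15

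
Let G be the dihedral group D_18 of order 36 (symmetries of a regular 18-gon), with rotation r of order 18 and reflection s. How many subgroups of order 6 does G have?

7

|G| = 36 and 6 | 36, so subgroups of order 6 are possible by Lagrange.
The subgroups of order 6 are: {e, r^6, r^12, r^4s, r^10s, r^16s}; {e, r^6, r^12, r^5s, r^11s, r^17s}; {e, r^6, r^12, s, r^6s, r^12s}; {e, r^6, r^12, rs, r^7s, r^13s}; … (7 in all).
So G has 7 subgroups of order 6.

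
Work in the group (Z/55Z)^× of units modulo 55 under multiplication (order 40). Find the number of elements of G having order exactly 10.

Enumerating element orders in G gives 12 elements of order 10.

12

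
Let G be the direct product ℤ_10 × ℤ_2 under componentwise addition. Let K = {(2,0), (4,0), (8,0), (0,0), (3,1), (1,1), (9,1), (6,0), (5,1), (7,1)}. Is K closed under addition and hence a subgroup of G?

|K| = 10 divides |G| = 20, consistent with Lagrange.
K contains the identity, every element's inverse is in K, and K is closed under +: it is a subgroup.
In fact K = ⟨(7,1)⟩.

Yes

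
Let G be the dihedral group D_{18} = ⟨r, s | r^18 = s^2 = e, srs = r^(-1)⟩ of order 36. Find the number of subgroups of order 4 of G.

|G| = 36 and 4 | 36, so subgroups of order 4 are possible by Lagrange.
The subgroups of order 4 are: {e, r^9, rs, r^10s}; {e, r^9, r^2s, r^11s}; {e, r^9, r^3s, r^12s}; {e, r^9, r^4s, r^13s}; … (9 in all).
So G has 9 subgroups of order 4.

9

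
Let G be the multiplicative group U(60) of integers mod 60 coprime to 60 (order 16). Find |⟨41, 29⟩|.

|⟨41⟩| = 2 and |⟨29⟩| = 2, so |H| is a multiple of lcm(2, 2) = 2 and divides |G| = 16.
Closing under the operation: H = {1, 29, 41, 49}, so |H| = 4.

4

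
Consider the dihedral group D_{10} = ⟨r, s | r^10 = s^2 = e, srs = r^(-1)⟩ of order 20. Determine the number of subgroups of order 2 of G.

|G| = 20 and 2 | 20, so subgroups of order 2 are possible by Lagrange.
The subgroups of order 2 are: {e, r^2s}; {e, r^3s}; {e, r^4s}; {e, r^5}; … (11 in all).
So G has 11 subgroups of order 2.

11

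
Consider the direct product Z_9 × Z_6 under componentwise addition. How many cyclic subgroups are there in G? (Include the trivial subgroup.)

A cyclic subgroup of order d is generated by each of its φ(d) elements of order d, so the cyclic subgroups of order d number (#elements of order d)/φ(d).
Cyclic subgroups by order — order 1: 1; order 2: 1; order 3: 4; order 6: 4; order 9: 3; order 18: 3.
Total: 16.

16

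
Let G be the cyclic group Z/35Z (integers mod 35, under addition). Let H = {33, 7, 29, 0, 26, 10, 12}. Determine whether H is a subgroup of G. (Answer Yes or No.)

33 ∈ H but its inverse 2 ∉ H, so H is not a subgroup.

No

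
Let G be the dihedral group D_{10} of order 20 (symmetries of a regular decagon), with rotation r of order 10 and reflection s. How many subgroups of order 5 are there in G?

1

|G| = 20 and 5 | 20, so subgroups of order 5 are possible by Lagrange.
The subgroups of order 5 are: {e, r^2, r^4, r^6, r^8}.
So G has 1 subgroup of order 5.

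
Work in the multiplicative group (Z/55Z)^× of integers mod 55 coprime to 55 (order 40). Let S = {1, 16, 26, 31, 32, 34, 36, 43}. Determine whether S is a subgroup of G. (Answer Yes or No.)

No

Closure fails: 32 · 36 = 52 ∉ S. So S is not a subgroup.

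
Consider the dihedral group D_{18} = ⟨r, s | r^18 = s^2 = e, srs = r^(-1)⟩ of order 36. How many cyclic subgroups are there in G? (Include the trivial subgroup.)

Each element a generates a cyclic subgroup ⟨a⟩; distinct elements may generate the same one (a cyclic group of order d has φ(d) generators).
Cyclic subgroups by order — order 1: 1; order 2: 19; order 3: 1; order 6: 1; order 9: 1; order 18: 1.
Total: 24.

24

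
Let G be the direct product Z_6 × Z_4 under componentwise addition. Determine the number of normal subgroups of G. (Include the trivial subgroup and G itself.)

G is abelian, so every subgroup is normal.
G has 16 subgroups in total, hence 16 normal subgroups.

16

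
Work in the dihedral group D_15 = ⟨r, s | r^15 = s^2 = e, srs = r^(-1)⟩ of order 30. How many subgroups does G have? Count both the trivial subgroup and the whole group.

28

|G| = 30, so by Lagrange every subgroup order divides 30. Divisors: 1, 2, 3, 5, 6, 10, 15, 30.
Subgroups by order — order 1: 1; order 2: 15; order 3: 1; order 5: 1; order 6: 5; order 10: 3; order 15: 1; order 30: 1.
Total: 1 + 15 + 1 + 1 + 5 + 3 + 1 + 1 = 28.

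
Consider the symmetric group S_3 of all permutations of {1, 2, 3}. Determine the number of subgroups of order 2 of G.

3

|G| = 6 and 2 | 6, so subgroups of order 2 are possible by Lagrange.
The subgroups of order 2 are: {e, (1 2)}; {e, (1 3)}; {e, (2 3)}.
So G has 3 subgroups of order 2.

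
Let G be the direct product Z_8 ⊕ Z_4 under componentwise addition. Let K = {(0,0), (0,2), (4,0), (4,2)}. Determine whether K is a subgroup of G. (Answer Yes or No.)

Yes

|K| = 4 divides |G| = 32, consistent with Lagrange.
K contains the identity, every element's inverse is in K, and K is closed under +: it is a subgroup.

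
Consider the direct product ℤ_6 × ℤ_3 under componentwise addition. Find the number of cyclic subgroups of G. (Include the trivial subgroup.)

10

Group the elements of G by the cyclic subgroup they generate; each cyclic subgroup of order d accounts for φ(d) elements.
Cyclic subgroups by order — order 1: 1; order 2: 1; order 3: 4; order 6: 4.
Total: 10.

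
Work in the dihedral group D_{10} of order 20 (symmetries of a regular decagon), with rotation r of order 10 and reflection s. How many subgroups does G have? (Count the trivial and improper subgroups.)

22

|G| = 20, so by Lagrange every subgroup order divides 20. Divisors: 1, 2, 4, 5, 10, 20.
Subgroups by order — order 1: 1; order 2: 11; order 4: 5; order 5: 1; order 10: 3; order 20: 1.
Total: 1 + 11 + 5 + 1 + 3 + 1 = 22.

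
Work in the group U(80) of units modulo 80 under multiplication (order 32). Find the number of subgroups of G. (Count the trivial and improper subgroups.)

54

|G| = 32, so by Lagrange every subgroup order divides 32. Divisors: 1, 2, 4, 8, 16, 32.
Subgroups by order — order 1: 1; order 2: 7; order 4: 19; order 8: 19; order 16: 7; order 32: 1.
Total: 1 + 7 + 19 + 19 + 7 + 1 = 54.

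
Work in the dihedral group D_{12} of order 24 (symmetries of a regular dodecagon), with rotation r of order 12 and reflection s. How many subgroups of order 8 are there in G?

3

|G| = 24 and 8 | 24, so subgroups of order 8 are possible by Lagrange.
The subgroups of order 8 are: {e, r^3, r^6, r^9, rs, r^4s, r^7s, r^10s}; {e, r^3, r^6, r^9, r^2s, r^5s, r^8s, r^11s}; {e, r^3, r^6, r^9, s, r^3s, r^6s, r^9s}.
So G has 3 subgroups of order 8.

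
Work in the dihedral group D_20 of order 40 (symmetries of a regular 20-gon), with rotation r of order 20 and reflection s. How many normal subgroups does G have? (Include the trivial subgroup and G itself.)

G has 48 subgroups. Checking conjugation-invariance by order — order 1: 1/1 normal; order 2: 1/21 normal; order 4: 1/11 normal; order 5: 1/1 normal; order 8: 0/5 normal; order 10: 1/5 normal; order 20: 3/3 normal; order 40: 1/1 normal.
Total normal subgroups: 9.

9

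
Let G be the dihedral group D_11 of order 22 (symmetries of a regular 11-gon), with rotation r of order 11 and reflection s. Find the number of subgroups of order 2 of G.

|G| = 22 and 2 | 22, so subgroups of order 2 are possible by Lagrange.
The subgroups of order 2 are: {e, r^10s}; {e, r^2s}; {e, r^3s}; {e, r^4s}; … (11 in all).
So G has 11 subgroups of order 2.

11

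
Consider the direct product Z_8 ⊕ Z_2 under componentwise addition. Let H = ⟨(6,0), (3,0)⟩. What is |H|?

8

|⟨(6,0)⟩| = 4 and |⟨(3,0)⟩| = 8, so |H| is a multiple of lcm(4, 8) = 8 and divides |G| = 16.
Closing under the operation: H = {(0,0), (1,0), (2,0), (3,0), (4,0), (5,0), (6,0), (7,0)}, so |H| = 8.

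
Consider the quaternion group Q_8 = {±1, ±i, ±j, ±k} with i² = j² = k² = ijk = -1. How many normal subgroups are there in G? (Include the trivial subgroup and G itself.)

6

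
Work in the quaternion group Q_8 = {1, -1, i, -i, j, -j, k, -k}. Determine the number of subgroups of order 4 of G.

3

|G| = 8 and 4 | 8, so subgroups of order 4 are possible by Lagrange.
The subgroups of order 4 are: {1, -1, i, -i}; {1, -1, j, -j}; {1, -1, k, -k}.
So G has 3 subgroups of order 4.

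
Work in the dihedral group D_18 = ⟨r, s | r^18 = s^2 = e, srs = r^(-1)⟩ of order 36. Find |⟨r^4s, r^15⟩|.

|⟨r^4s⟩| = 2 and |⟨r^15⟩| = 6, so |H| is a multiple of lcm(2, 6) = 6 and divides |G| = 36.
Closing under the operation: H = {e, r^3, r^6, r^9, r^12, r^15, rs, r^4s, r^7s, r^10s, r^13s, r^16s}, so |H| = 12.

12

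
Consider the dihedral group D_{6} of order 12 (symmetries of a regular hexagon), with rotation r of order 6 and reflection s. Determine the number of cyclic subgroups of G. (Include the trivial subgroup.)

Group the elements of G by the cyclic subgroup they generate; each cyclic subgroup of order d accounts for φ(d) elements.
Cyclic subgroups by order — order 1: 1; order 2: 7; order 3: 1; order 6: 1.
Total: 10.

10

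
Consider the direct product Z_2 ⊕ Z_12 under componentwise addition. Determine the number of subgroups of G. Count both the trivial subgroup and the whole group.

16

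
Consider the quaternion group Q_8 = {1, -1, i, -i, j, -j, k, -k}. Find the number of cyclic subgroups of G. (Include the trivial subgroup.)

5

Each element a generates a cyclic subgroup ⟨a⟩; distinct elements may generate the same one (a cyclic group of order d has φ(d) generators).
Cyclic subgroups by order — order 1: 1; order 2: 1; order 4: 3.
Total: 5.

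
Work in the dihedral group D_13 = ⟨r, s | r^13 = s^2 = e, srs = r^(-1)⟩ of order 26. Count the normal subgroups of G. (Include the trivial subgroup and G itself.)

G has 16 subgroups. Checking conjugation-invariance by order — order 1: 1/1 normal; order 2: 0/13 normal; order 13: 1/1 normal; order 26: 1/1 normal.
Total normal subgroups: 3.

3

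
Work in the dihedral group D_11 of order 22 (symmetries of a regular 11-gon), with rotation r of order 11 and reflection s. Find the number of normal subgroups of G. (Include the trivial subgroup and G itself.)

3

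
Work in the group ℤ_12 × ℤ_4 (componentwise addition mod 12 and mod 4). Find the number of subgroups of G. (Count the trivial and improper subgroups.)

|G| = 48, so by Lagrange every subgroup order divides 48. Divisors: 1, 2, 3, 4, 6, 8, 12, 16, 24, 48.
Subgroups by order — order 1: 1; order 2: 3; order 3: 1; order 4: 7; order 6: 3; order 8: 3; order 12: 7; order 16: 1; order 24: 3; order 48: 1.
Total: 1 + 3 + 1 + 7 + 3 + 3 + 7 + 1 + 3 + 1 = 30.

30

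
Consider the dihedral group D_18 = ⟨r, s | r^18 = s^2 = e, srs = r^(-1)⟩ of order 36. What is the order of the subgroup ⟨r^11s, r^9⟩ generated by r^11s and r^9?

|⟨r^11s⟩| = 2 and |⟨r^9⟩| = 2, so |H| is a multiple of lcm(2, 2) = 2 and divides |G| = 36.
Closing under the operation: H = {e, r^9, r^2s, r^11s}, so |H| = 4.

4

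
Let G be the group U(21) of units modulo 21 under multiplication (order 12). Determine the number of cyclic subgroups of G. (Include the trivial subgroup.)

Group the elements of G by the cyclic subgroup they generate; each cyclic subgroup of order d accounts for φ(d) elements.
Cyclic subgroups by order — order 1: 1; order 2: 3; order 3: 1; order 6: 3.
Total: 8.

8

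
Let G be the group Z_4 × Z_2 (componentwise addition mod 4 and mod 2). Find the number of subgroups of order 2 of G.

|G| = 8 and 2 | 8, so subgroups of order 2 are possible by Lagrange.
The subgroups of order 2 are: {(0,0), (0,1)}; {(0,0), (2,0)}; {(0,0), (2,1)}.
So G has 3 subgroups of order 2.

3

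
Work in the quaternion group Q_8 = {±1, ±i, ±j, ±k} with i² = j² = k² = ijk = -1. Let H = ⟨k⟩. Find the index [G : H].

2

|⟨k⟩| = 4 and |G| = 8.
By Lagrange, [G : H] = |G|/|H| = 8/4 = 2.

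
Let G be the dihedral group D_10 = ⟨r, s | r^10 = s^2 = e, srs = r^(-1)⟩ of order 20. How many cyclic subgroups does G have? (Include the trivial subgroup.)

Group the elements of G by the cyclic subgroup they generate; each cyclic subgroup of order d accounts for φ(d) elements.
Cyclic subgroups by order — order 1: 1; order 2: 11; order 5: 1; order 10: 1.
Total: 14.

14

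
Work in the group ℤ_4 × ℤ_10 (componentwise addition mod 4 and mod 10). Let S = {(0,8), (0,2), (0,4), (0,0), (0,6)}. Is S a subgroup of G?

|S| = 5 divides |G| = 40, consistent with Lagrange.
S contains the identity, every element's inverse is in S, and S is closed under +: it is a subgroup.
In fact S = ⟨(0,2)⟩.

Yes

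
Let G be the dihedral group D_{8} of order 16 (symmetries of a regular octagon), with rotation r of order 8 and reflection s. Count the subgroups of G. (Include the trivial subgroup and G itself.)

19

|G| = 16, so by Lagrange every subgroup order divides 16. Divisors: 1, 2, 4, 8, 16.
Subgroups by order — order 1: 1; order 2: 9; order 4: 5; order 8: 3; order 16: 1.
Total: 1 + 9 + 5 + 3 + 1 = 19.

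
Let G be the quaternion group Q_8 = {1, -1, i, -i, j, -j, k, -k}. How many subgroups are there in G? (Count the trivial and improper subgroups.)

|G| = 8, so by Lagrange every subgroup order divides 8. Divisors: 1, 2, 4, 8.
Subgroups by order — order 1: 1; order 2: 1; order 4: 3; order 8: 1.
Total: 1 + 1 + 3 + 1 = 6.

6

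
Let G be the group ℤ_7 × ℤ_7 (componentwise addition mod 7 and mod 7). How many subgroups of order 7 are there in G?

8

|G| = 49 and 7 | 49, so subgroups of order 7 are possible by Lagrange.
The subgroups of order 7 are: {(0,0), (0,1), (0,2), (0,3), (0,4), (0,5), (0,6)}; {(0,0), (1,0), (2,0), (3,0), (4,0), (5,0), (6,0)}; {(0,0), (1,1), (2,2), (3,3), (4,4), (5,5), (6,6)}; {(0,0), (1,2), (2,4), (3,6), (4,1), (5,3), (6,5)}; … (8 in all).
So G has 8 subgroups of order 7.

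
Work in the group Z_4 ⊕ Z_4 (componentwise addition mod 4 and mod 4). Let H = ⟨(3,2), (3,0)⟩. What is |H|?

8

|⟨(3,2)⟩| = 4 and |⟨(3,0)⟩| = 4, so |H| is a multiple of lcm(4, 4) = 4 and divides |G| = 16.
Closing under the operation: H = {(0,0), (0,2), (1,0), (1,2), (2,0), (2,2), (3,0), (3,2)}, so |H| = 8.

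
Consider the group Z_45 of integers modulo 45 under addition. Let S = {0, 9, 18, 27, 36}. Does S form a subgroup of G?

|S| = 5 divides |G| = 45, consistent with Lagrange.
S contains the identity, every element's inverse is in S, and S is closed under +: it is a subgroup.
In fact S = ⟨18⟩.

Yes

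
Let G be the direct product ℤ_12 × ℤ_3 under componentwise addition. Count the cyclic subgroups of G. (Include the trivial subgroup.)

15

A cyclic subgroup of order d is generated by each of its φ(d) elements of order d, so the cyclic subgroups of order d number (#elements of order d)/φ(d).
Cyclic subgroups by order — order 1: 1; order 2: 1; order 3: 4; order 4: 1; order 6: 4; order 12: 4.
Total: 15.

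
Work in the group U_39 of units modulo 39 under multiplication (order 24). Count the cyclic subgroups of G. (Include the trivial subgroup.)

Group the elements of G by the cyclic subgroup they generate; each cyclic subgroup of order d accounts for φ(d) elements.
Cyclic subgroups by order — order 1: 1; order 2: 3; order 3: 1; order 4: 2; order 6: 3; order 12: 2.
Total: 12.

12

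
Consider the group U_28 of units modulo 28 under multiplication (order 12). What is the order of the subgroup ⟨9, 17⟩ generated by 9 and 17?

|⟨9⟩| = 3 and |⟨17⟩| = 6, so |H| is a multiple of lcm(3, 6) = 6 and divides |G| = 12.
Closing under the operation: H = {1, 5, 9, 13, 17, 25}, so |H| = 6.

6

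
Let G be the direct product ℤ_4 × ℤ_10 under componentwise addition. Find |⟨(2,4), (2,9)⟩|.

|⟨(2,4)⟩| = 10 and |⟨(2,9)⟩| = 10, so |H| is a multiple of lcm(10, 10) = 10 and divides |G| = 40.
Closing under the operation: H = {(0,0), (0,1), (0,2), (0,3), (0,4), (0,5), (0,6), (0,7), (0,8), (0,9), (2,0), (2,1), (2,2), (2,3), (2,4), (2,5), (2,6), (2,7), (2,8), (2,9)}, so |H| = 20.

20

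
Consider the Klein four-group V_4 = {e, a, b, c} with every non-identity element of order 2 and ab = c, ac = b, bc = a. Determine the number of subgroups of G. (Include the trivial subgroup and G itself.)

5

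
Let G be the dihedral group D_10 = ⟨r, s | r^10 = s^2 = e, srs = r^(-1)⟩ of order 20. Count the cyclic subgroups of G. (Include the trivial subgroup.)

Group the elements of G by the cyclic subgroup they generate; each cyclic subgroup of order d accounts for φ(d) elements.
Cyclic subgroups by order — order 1: 1; order 2: 11; order 5: 1; order 10: 1.
Total: 14.

14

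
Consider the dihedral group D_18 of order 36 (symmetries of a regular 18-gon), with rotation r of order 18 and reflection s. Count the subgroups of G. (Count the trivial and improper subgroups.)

|G| = 36, so by Lagrange every subgroup order divides 36. Divisors: 1, 2, 3, 4, 6, 9, 12, 18, 36.
Subgroups by order — order 1: 1; order 2: 19; order 3: 1; order 4: 9; order 6: 7; order 9: 1; order 12: 3; order 18: 3; order 36: 1.
Total: 1 + 19 + 1 + 9 + 7 + 1 + 3 + 3 + 1 = 45.

45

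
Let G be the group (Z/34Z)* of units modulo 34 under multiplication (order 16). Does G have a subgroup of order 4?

Yes

4 | 16. A subgroup of order 4 is {1, 13, 21, 33}.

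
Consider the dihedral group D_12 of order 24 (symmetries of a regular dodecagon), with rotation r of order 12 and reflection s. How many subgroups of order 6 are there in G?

5

|G| = 24 and 6 | 24, so subgroups of order 6 are possible by Lagrange.
The subgroups of order 6 are: {e, r^2, r^4, r^6, r^8, r^10}; {e, r^4, r^8, r^2s, r^6s, r^10s}; {e, r^4, r^8, r^3s, r^7s, r^11s}; {e, r^4, r^8, s, r^4s, r^8s}; … (5 in all).
So G has 5 subgroups of order 6.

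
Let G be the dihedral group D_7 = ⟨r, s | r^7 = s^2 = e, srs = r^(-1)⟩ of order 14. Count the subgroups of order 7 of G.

|G| = 14 and 7 | 14, so subgroups of order 7 are possible by Lagrange.
The subgroups of order 7 are: {e, r, r^2, r^3, r^4, r^5, r^6}.
So G has 1 subgroup of order 7.

1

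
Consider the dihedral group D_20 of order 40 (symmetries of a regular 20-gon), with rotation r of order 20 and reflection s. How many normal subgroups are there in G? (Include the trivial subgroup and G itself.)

9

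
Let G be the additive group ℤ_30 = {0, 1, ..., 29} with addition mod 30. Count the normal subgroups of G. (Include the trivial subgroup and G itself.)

8

G is abelian, so every subgroup is normal.
G has 8 subgroups in total, hence 8 normal subgroups.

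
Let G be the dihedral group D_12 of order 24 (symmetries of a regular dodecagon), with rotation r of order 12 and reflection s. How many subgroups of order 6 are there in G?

5

|G| = 24 and 6 | 24, so subgroups of order 6 are possible by Lagrange.
The subgroups of order 6 are: {e, r^2, r^4, r^6, r^8, r^10}; {e, r^4, r^8, r^2s, r^6s, r^10s}; {e, r^4, r^8, r^3s, r^7s, r^11s}; {e, r^4, r^8, s, r^4s, r^8s}; … (5 in all).
So G has 5 subgroups of order 6.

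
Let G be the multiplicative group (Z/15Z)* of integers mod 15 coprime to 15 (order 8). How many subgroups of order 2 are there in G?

3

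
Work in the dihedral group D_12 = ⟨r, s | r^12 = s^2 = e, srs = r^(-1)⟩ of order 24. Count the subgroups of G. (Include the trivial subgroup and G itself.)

|G| = 24, so by Lagrange every subgroup order divides 24. Divisors: 1, 2, 3, 4, 6, 8, 12, 24.
Subgroups by order — order 1: 1; order 2: 13; order 3: 1; order 4: 7; order 6: 5; order 8: 3; order 12: 3; order 24: 1.
Total: 1 + 13 + 1 + 7 + 5 + 3 + 3 + 1 = 34.

34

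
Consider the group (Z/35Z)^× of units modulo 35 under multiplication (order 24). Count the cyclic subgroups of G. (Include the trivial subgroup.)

12

Each element a generates a cyclic subgroup ⟨a⟩; distinct elements may generate the same one (a cyclic group of order d has φ(d) generators).
Cyclic subgroups by order — order 1: 1; order 2: 3; order 3: 1; order 4: 2; order 6: 3; order 12: 2.
Total: 12.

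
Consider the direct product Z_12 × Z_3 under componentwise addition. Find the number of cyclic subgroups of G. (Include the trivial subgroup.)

15

Group the elements of G by the cyclic subgroup they generate; each cyclic subgroup of order d accounts for φ(d) elements.
Cyclic subgroups by order — order 1: 1; order 2: 1; order 3: 4; order 4: 1; order 6: 4; order 12: 4.
Total: 15.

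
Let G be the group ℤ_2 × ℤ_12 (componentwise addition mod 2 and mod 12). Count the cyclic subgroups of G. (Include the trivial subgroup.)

12

A cyclic subgroup of order d is generated by each of its φ(d) elements of order d, so the cyclic subgroups of order d number (#elements of order d)/φ(d).
Cyclic subgroups by order — order 1: 1; order 2: 3; order 3: 1; order 4: 2; order 6: 3; order 12: 2.
Total: 12.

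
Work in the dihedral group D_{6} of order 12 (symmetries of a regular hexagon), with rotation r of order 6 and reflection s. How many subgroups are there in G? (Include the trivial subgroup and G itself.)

|G| = 12, so by Lagrange every subgroup order divides 12. Divisors: 1, 2, 3, 4, 6, 12.
Subgroups by order — order 1: 1; order 2: 7; order 3: 1; order 4: 3; order 6: 3; order 12: 1.
Total: 1 + 7 + 1 + 3 + 3 + 1 = 16.

16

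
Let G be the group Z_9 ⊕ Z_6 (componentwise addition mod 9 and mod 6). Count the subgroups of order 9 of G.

|G| = 54 and 9 | 54, so subgroups of order 9 are possible by Lagrange.
The subgroups of order 9 are: {(0,0), (0,2), (0,4), (3,0), (3,2), (3,4), (6,0), (6,2), (6,4)}; {(0,0), (1,0), (2,0), (3,0), (4,0), (5,0), (6,0), (7,0), (8,0)}; {(0,0), (1,2), (2,4), (3,0), (4,2), (5,4), (6,0), (7,2), (8,4)}; {(0,0), (1,4), (2,2), (3,0), (4,4), (5,2), (6,0), (7,4), (8,2)}.
So G has 4 subgroups of order 9.

4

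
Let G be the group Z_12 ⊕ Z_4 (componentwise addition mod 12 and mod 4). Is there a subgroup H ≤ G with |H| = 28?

No

28 does not divide |G| = 48, so by Lagrange no subgroup of order 28 exists.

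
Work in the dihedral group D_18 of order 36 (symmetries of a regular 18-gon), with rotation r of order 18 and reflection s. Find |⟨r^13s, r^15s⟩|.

|⟨r^13s⟩| = 2 and |⟨r^15s⟩| = 2, so |H| is a multiple of lcm(2, 2) = 2 and divides |G| = 36.
Closing under the operation: H = {e, r^2, r^4, r^6, r^8, r^10, r^12, r^14, r^16, rs, r^3s, r^5s, r^7s, r^9s, r^11s, r^13s, r^15s, r^17s}, so |H| = 18.

18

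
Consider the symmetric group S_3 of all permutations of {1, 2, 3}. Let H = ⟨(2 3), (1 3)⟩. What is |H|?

6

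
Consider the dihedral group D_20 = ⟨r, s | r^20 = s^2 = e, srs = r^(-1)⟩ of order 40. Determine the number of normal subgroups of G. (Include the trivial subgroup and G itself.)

9

G has 48 subgroups. Checking conjugation-invariance by order — order 1: 1/1 normal; order 2: 1/21 normal; order 4: 1/11 normal; order 5: 1/1 normal; order 8: 0/5 normal; order 10: 1/5 normal; order 20: 3/3 normal; order 40: 1/1 normal.
Total normal subgroups: 9.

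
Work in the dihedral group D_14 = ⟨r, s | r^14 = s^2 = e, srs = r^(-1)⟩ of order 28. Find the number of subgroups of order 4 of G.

7

|G| = 28 and 4 | 28, so subgroups of order 4 are possible by Lagrange.
The subgroups of order 4 are: {e, r^7, r^3s, r^10s}; {e, r^7, r^4s, r^11s}; {e, r^7, r^5s, r^12s}; {e, r^7, r^6s, r^13s}; … (7 in all).
So G has 7 subgroups of order 4.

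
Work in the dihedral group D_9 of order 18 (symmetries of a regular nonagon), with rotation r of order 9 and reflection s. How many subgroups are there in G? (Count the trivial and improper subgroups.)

|G| = 18, so by Lagrange every subgroup order divides 18. Divisors: 1, 2, 3, 6, 9, 18.
Subgroups by order — order 1: 1; order 2: 9; order 3: 1; order 6: 3; order 9: 1; order 18: 1.
Total: 1 + 9 + 1 + 3 + 1 + 1 = 16.

16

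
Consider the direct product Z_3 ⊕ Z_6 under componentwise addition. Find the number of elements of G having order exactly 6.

8

An element (a,b) has order lcm(ord(a), ord(b)); count pairs with lcm equal to 6.
Enumerating gives 8 such elements.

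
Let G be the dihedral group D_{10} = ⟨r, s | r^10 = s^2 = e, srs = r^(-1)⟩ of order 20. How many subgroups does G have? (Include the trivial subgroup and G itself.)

22

|G| = 20, so by Lagrange every subgroup order divides 20. Divisors: 1, 2, 4, 5, 10, 20.
Subgroups by order — order 1: 1; order 2: 11; order 4: 5; order 5: 1; order 10: 3; order 20: 1.
Total: 1 + 11 + 5 + 1 + 3 + 1 = 22.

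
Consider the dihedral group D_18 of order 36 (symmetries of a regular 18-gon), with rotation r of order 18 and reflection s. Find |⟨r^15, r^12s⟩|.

|⟨r^15⟩| = 6 and |⟨r^12s⟩| = 2, so |H| is a multiple of lcm(6, 2) = 6 and divides |G| = 36.
Closing under the operation: H = {e, r^3, r^6, r^9, r^12, r^15, s, r^3s, r^6s, r^9s, r^12s, r^15s}, so |H| = 12.

12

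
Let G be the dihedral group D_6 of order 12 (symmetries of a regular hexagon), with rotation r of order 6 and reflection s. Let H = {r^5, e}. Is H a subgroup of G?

No

r^5 ∈ H but its inverse r ∉ H, so H is not a subgroup.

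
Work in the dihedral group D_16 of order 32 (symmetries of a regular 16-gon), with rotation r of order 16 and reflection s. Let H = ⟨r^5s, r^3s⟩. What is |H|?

16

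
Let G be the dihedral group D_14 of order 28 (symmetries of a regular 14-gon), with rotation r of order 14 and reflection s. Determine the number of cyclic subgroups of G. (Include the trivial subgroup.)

Group the elements of G by the cyclic subgroup they generate; each cyclic subgroup of order d accounts for φ(d) elements.
Cyclic subgroups by order — order 1: 1; order 2: 15; order 7: 1; order 14: 1.
Total: 18.

18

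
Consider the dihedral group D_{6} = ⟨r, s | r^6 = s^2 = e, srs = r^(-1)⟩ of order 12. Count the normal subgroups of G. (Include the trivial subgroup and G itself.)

7

G has 16 subgroups. Checking conjugation-invariance by order — order 1: 1/1 normal; order 2: 1/7 normal; order 3: 1/1 normal; order 4: 0/3 normal; order 6: 3/3 normal; order 12: 1/1 normal.
Total normal subgroups: 7.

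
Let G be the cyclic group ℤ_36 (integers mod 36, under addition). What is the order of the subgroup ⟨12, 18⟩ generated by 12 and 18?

6

|⟨12⟩| = 3 and |⟨18⟩| = 2, so |H| is a multiple of lcm(3, 2) = 6 and divides |G| = 36.
Closing under the operation: H = {0, 6, 12, 18, 24, 30}, so |H| = 6.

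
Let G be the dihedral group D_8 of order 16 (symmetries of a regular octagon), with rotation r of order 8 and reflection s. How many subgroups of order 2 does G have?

9

|G| = 16 and 2 | 16, so subgroups of order 2 are possible by Lagrange.
The subgroups of order 2 are: {e, r^2s}; {e, r^3s}; {e, r^4}; {e, r^4s}; … (9 in all).
So G has 9 subgroups of order 2.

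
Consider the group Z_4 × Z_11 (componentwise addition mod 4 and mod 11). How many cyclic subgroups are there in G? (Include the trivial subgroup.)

A cyclic subgroup of order d is generated by each of its φ(d) elements of order d, so the cyclic subgroups of order d number (#elements of order d)/φ(d).
Cyclic subgroups by order — order 1: 1; order 2: 1; order 4: 1; order 11: 1; order 22: 1; order 44: 1.
Total: 6.

6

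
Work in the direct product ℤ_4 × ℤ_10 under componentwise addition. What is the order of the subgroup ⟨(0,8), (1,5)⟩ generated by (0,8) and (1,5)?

|⟨(0,8)⟩| = 5 and |⟨(1,5)⟩| = 4, so |H| is a multiple of lcm(5, 4) = 20 and divides |G| = 40.
Closing under the operation: H = {(0,0), (0,2), (0,4), (0,6), (0,8), (1,1), (1,3), (1,5), (1,7), (1,9), (2,0), (2,2), (2,4), (2,6), (2,8), (3,1), (3,3), (3,5), (3,7), (3,9)}, so |H| = 20.

20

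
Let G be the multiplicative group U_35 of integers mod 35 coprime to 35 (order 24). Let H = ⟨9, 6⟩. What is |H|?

|⟨9⟩| = 6 and |⟨6⟩| = 2, so |H| is a multiple of lcm(6, 2) = 6 and divides |G| = 24.
Closing under the operation: H = {1, 4, 6, 9, 11, 16, 19, 24, 26, 29, 31, 34}, so |H| = 12.

12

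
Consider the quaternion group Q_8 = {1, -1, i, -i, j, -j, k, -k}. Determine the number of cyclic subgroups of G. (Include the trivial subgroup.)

5

Group the elements of G by the cyclic subgroup they generate; each cyclic subgroup of order d accounts for φ(d) elements.
Cyclic subgroups by order — order 1: 1; order 2: 1; order 4: 3.
Total: 5.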